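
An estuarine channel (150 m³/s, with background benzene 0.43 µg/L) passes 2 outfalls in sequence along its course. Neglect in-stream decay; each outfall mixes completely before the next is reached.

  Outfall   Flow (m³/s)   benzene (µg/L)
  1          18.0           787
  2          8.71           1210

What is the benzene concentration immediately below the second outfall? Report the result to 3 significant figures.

140 µg/L

Below outfall 1: Q → 168.0 m³/s, C = (150.0·0.4300 + 18.00·787.0)/168.0 = 84.71 µg/L.
Below outfall 2: Q → 176.7 m³/s, C = (168.0·84.71 + 8.710·1210)/176.7 = 140.2 µg/L.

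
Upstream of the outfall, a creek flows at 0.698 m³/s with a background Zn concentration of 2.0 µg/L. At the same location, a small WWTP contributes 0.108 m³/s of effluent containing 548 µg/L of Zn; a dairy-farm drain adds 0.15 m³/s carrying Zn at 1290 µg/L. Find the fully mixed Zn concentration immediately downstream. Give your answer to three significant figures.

Mixed concentration C = ΣQC/ΣQ = (0.6980·2.000 + 0.1080·548.0 + 0.1500·1290) / 0.9560 = 254.1/0.9560 = 265.8 µg/L.

266 µg/L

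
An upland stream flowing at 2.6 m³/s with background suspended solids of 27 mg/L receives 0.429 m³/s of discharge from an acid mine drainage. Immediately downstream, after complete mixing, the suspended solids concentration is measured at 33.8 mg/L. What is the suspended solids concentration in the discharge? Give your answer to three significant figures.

Mass balance: 2.600·27.00 + 0.4290·Cₑ = 3.029·33.80
→ Cₑ = (3.029·33.80 − 2.600·27.00) / 0.4290 = 75.01 mg/L.

75.0 mg/L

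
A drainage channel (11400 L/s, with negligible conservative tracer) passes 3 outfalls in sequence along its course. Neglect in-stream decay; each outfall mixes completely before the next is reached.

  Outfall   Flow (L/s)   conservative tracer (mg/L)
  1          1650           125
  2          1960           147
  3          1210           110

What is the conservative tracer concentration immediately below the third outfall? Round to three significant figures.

38.7 mg/L

Outfall 1: combined Q = 13050 L/s; C = (11400·0 + 1650·125.0)/13050 = 15.80 mg/L.
Outfall 2: combined Q = 15010 L/s; C = (13050·15.80 + 1960·147.0)/15010 = 32.94 mg/L.
Outfall 3: combined Q = 16220 L/s; C = (15010·32.94 + 1210·110.0)/16220 = 38.68 mg/L.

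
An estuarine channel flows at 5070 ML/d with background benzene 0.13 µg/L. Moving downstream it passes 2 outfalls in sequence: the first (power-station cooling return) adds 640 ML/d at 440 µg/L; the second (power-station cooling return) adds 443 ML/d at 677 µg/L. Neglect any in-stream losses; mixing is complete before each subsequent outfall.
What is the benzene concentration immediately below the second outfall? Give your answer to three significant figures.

After outfall 1: Q = 5070 + 640.0 = 5710 ML/d; C = (5070·0.1300 + 640.0·440.0)/5710 = 49.43 µg/L.
After outfall 2: Q = 5710 + 443.0 = 6153 ML/d; C = (5710·49.43 + 443.0·677.0)/6153 = 94.62 µg/L.

94.6 µg/L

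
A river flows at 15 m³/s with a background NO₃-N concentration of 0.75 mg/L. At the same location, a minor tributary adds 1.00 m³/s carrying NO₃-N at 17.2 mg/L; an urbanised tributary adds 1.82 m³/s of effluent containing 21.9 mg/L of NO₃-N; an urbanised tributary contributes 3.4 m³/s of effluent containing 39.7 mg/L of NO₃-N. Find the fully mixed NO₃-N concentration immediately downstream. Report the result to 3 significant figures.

9.58 mg/L

Conservation of mass: C = (15.00·0.7500 + 1.000·17.20 + 1.820·21.90 + 3.400·39.70) / 21.22 = 203.3/21.22 = 9.580 mg/L.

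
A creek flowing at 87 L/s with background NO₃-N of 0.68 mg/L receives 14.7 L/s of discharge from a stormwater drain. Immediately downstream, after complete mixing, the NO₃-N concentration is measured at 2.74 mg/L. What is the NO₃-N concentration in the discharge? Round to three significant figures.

14.9 mg/L

Mass balance: 87.00·0.6800 + 14.70·Cₑ = 101.7·2.740
→ Cₑ = (101.7·2.740 − 87.00·0.6800) / 14.70 = 14.93 mg/L.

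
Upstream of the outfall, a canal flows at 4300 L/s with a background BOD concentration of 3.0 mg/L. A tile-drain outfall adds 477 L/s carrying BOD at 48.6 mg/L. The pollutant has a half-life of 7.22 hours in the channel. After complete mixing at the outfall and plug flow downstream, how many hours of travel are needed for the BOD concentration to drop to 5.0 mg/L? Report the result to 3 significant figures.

Mixed concentration C = ΣQC/ΣQ = (4300·3.000 + 477.0·48.60) / 4777 = 36080/4777 = 7.553 mg/L.
Half-life 7.22 h → k = ln 2 / 7.22 = 0.09600 h⁻¹ = 2.304 d⁻¹.
7.553·exp(−k·t) = 5.0 → t = ln(7.553/5.0)/k = 15470 s = 4.297 h.

4.30 h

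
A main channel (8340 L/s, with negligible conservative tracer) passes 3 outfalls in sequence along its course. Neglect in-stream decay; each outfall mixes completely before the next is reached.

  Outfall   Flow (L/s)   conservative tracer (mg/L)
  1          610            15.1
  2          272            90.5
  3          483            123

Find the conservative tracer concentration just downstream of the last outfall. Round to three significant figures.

Below outfall 1: Q → 8950 L/s, C = (8340·0 + 610.0·15.10)/8950 = 1.029 mg/L.
Below outfall 2: Q → 9222 L/s, C = (8950·1.029 + 272.0·90.50)/9222 = 3.668 mg/L.
Below outfall 3: Q → 9705 L/s, C = (9222·3.668 + 483.0·123.0)/9705 = 9.607 mg/L.

9.61 mg/L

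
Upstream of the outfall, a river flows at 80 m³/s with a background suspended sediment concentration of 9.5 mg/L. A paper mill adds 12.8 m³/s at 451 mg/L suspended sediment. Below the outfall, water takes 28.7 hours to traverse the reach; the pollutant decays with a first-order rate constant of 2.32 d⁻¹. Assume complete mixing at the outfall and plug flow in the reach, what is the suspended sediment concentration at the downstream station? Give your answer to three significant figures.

Conservation of mass: C = (80.00·9.500 + 12.80·451.0) / 92.80 = 6533/92.80 = 70.40 mg/L.
Applying C = C₀e^(−kt): 70.40 × 0.06239 = 4.392 mg/L.

4.39 mg/L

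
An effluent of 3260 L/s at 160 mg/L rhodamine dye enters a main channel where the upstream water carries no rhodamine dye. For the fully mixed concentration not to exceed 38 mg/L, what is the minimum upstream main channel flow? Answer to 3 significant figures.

Set C_mix = 38: (Q·0 + 3260·160.0) / (Q + 3260) = 38
→ Q = 3260·(160.0 − 38)/(38 − 0) = 10470 L/s.

10500 L/s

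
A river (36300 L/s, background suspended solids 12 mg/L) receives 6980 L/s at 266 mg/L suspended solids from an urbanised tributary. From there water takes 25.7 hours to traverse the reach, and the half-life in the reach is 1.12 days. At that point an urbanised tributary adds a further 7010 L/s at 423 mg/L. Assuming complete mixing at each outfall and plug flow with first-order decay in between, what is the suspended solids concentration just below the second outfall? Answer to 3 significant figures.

Mass balance: C = (36300·12.00 + 6980·266.0) / 43280 = 2292000/43280 = 52.96 mg/L; combined flow 43280 L/s.
Half-life 1.12 d → k = ln 2 / 1.12 = 0.6189 d⁻¹.
After decay, C = 52.96 × e^(−kt) = 52.96 × 0.5154 = 27.30 mg/L.
At the second outfall, C = (43280·27.30 + 7010·423.0) / (43280 + 7010) = 82.46 mg/L.

82.5 mg/L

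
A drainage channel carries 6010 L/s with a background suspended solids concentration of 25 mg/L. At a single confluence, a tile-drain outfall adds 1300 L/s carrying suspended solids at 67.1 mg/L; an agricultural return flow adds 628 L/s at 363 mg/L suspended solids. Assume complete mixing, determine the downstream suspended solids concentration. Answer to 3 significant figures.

After mixing, C = (6010·25.00 + 1300·67.10 + 628.0·363.0) / 7938 = 465400/7938 = 58.63 mg/L.

58.6 mg/L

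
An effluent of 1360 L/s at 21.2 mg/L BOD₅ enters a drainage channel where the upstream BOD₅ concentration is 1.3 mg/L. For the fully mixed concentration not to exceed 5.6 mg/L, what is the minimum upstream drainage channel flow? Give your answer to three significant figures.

Set C_mix = 5.6: (Q·1.300 + 1360·21.20) / (Q + 1360) = 5.6
→ Q = 1360·(21.20 − 5.6)/(5.6 − 1.300) = 4934 L/s.

4930 L/s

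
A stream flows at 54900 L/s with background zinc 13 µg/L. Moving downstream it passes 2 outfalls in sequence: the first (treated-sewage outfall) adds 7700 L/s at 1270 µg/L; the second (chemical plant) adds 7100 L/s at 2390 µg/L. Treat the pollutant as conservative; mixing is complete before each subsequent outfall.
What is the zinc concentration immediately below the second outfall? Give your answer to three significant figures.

394 µg/L

Below outfall 1: Q → 62600 L/s, C = (54900·13.00 + 7700·1270)/62600 = 167.6 µg/L.
Below outfall 2: Q → 69700 L/s, C = (62600·167.6 + 7100·2390)/69700 = 394.0 µg/L.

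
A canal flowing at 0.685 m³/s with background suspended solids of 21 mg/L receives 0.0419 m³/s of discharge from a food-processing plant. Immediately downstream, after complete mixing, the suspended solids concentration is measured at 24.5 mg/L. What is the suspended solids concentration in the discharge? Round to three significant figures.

Mass balance: 0.6850·21.00 + 0.04190·Cₑ = 0.7269·24.50
→ Cₑ = (0.7269·24.50 − 0.6850·21.00) / 0.04190 = 81.72 mg/L.

81.7 mg/L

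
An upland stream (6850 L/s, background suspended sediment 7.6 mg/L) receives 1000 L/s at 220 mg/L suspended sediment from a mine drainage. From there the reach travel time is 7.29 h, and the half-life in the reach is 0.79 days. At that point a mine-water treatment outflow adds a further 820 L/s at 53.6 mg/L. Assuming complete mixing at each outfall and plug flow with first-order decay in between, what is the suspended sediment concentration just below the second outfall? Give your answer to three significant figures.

29.1 mg/L

After mixing, C = (6850·7.600 + 1000·220.0) / 7850 = 272100/7850 = 34.66 mg/L; combined flow 7850 L/s.
Half-life 0.79 d → k = ln 2 / 0.79 = 0.8774 d⁻¹.
After decay, C = 34.66 × e^(−kt) = 34.66 × 0.7660 = 26.55 mg/L.
At the second outfall, C = (7850·26.55 + 820.0·53.60) / (7850 + 820.0) = 29.11 mg/L.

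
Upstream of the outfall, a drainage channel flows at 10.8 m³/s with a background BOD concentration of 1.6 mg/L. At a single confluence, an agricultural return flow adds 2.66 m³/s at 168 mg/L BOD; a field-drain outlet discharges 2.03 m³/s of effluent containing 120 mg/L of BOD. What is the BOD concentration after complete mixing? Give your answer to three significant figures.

Flow-weighted average: C = (10.80·1.600 + 2.660·168.0 + 2.030·120.0) / 15.49 = 707.8/15.49 = 45.69 mg/L.

45.7 mg/L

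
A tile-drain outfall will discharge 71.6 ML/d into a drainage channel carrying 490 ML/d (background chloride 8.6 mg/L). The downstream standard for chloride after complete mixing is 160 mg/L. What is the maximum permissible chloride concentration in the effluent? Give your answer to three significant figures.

At the limit, (Qr·Cr + Qe·Cₑ)/(Qr + Qe) = 160:
Cₑ = (561.6·160 − 490.0·8.600) / 71.60 = 1196 mg/L.

1200 mg/L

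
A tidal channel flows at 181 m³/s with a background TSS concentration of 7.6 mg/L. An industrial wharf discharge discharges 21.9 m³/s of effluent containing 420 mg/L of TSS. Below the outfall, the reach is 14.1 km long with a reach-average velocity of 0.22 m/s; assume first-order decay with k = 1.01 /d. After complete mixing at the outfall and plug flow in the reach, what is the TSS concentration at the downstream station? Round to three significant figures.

Conservation of mass: C = (181.0·7.600 + 21.90·420.0) / 202.9 = 10570/202.9 = 52.11 mg/L.
Travel time t = 14.1·1000 / 0.22 = 64090 s = 17.80 h.
After decay, C = 52.11 × e^(−kt) = 52.11 × 0.4727 = 24.64 mg/L.

24.6 mg/L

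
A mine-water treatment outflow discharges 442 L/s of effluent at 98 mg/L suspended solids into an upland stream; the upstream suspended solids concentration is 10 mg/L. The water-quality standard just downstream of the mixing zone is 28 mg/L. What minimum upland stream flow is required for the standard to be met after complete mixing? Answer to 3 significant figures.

1720 L/s

Set C_mix = 28: (Q·10.00 + 442.0·98.00) / (Q + 442.0) = 28
→ Q = 442.0·(98.00 − 28)/(28 − 10.00) = 1719 L/s.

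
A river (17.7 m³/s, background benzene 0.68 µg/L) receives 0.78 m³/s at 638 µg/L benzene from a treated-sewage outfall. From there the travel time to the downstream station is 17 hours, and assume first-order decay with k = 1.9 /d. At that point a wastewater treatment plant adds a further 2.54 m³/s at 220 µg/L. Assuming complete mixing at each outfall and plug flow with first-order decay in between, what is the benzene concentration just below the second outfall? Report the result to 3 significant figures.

Conservation of mass: C = (17.70·0.6800 + 0.7800·638.0) / 18.48 = 509.7/18.48 = 27.58 µg/L; combined flow 18.48 m³/s.
After decay, C = 27.58 × e^(−kt) = 27.58 × 0.2603 = 7.180 µg/L.
At the second outfall, C = (18.48·7.180 + 2.540·220.0) / (18.48 + 2.540) = 32.90 µg/L.

32.9 µg/L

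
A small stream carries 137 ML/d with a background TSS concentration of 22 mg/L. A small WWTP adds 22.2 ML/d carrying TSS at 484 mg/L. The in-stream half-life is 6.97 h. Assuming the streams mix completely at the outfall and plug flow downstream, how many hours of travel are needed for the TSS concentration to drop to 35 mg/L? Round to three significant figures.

After mixing, C = (137.0·22.00 + 22.20·484.0) / 159.2 = 13760/159.2 = 86.42 mg/L.
Half-life 6.97 h → k = ln 2 / 6.97 = 0.09945 h⁻¹ = 2.387 d⁻¹.
86.42·exp(−k·t) = 35 → t = ln(86.42/35)/k = 32720 s = 9.089 h.

9.09 h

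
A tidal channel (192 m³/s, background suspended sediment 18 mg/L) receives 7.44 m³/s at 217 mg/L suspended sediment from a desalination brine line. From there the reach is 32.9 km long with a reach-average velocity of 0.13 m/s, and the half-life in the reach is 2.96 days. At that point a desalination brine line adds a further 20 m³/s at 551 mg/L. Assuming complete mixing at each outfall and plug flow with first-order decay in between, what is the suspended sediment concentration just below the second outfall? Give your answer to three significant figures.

61.9 mg/L

Mixed concentration C = ΣQC/ΣQ = (192.0·18.00 + 7.440·217.0) / 199.4 = 5070/199.4 = 25.42 mg/L; combined flow 199.4 m³/s.
Travel time t = 32.9·1000 / 0.13 = 253100 s = 70.30 h.
Half-life 2.96 d → k = ln 2 / 2.96 = 0.2342 d⁻¹.
Decay over the reach: 25.42·exp(−kt) = 25.42·0.5036 = 12.80 mg/L.
At the second outfall, C = (199.4·12.80 + 20.00·551.0) / (199.4 + 20.00) = 61.86 mg/L.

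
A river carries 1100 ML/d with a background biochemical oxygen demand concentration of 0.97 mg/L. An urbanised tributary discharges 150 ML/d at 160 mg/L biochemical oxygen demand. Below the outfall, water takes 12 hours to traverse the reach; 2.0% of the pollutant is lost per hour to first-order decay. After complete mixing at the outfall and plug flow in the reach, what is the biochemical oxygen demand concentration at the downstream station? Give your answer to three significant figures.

Flow-weighted average: C = (1100·0.9700 + 150.0·160.0) / 1250 = 25070/1250 = 20.05 mg/L.
2.0%/h lost → k = −ln(1 − 0.02) = 0.02020 h⁻¹.
First-order decay: C = 20.05·exp(−k·t) = 20.05·0.7847 = 15.74 mg/L.

15.7 mg/L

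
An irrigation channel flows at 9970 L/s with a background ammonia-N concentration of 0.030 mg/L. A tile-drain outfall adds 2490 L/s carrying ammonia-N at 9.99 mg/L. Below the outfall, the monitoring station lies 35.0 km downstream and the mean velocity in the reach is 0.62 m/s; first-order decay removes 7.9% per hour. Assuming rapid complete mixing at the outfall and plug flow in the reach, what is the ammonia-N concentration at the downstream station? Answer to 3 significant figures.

Flow-weighted average: C = (9970·0.03000 + 2490·9.990) / 12460 = 25170/12460 = 2.020 mg/L.
Travel time t = 35.0·1000 / 0.62 = 56450 s = 15.68 h.
7.9%/h lost → k = −ln(1 − 0.079) = 0.08230 h⁻¹.
First-order decay: C = 2.020·exp(−k·t) = 2.020·0.2751 = 0.5559 mg/L.

0.556 mg/L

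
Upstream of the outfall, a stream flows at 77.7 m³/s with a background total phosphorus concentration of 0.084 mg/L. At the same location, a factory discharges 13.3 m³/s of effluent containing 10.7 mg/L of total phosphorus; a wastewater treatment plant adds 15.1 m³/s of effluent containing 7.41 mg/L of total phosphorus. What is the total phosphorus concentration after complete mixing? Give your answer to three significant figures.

Mass balance: C = (77.70·0.08400 + 13.30·10.70 + 15.10·7.410) / 106.1 = 260.7/106.1 = 2.457 mg/L.

2.46 mg/L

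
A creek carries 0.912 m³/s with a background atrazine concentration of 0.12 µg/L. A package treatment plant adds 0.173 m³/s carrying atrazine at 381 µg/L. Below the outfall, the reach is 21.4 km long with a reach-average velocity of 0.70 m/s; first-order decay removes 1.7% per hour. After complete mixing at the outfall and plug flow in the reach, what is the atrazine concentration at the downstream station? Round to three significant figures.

52.6 µg/L

Conservation of mass: C = (0.9120·0.1200 + 0.1730·381.0) / 1.085 = 66.02/1.085 = 60.85 µg/L.
Travel time t = 21.4·1000 / 0.70 = 30570 s = 8.492 h.
1.7%/h lost → k = −ln(1 − 0.017) = 0.01715 h⁻¹.
Decay over the reach: 60.85·exp(−kt) = 60.85·0.8645 = 52.60 µg/L.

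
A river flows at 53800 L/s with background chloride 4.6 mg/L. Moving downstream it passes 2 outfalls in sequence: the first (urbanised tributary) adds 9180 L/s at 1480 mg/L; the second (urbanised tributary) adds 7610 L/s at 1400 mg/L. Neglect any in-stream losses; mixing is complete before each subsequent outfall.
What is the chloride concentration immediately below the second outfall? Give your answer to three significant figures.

Outfall 1: combined Q = 62980 L/s; C = (53800·4.600 + 9180·1480)/62980 = 219.7 mg/L.
Outfall 2: combined Q = 70590 L/s; C = (62980·219.7 + 7610·1400)/70590 = 346.9 mg/L.

347 mg/L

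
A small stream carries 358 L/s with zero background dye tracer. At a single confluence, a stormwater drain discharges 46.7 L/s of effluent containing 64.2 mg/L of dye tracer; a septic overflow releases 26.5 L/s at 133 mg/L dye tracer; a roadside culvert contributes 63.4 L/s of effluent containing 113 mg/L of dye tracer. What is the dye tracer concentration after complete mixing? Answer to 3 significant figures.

Flow-weighted average: C = (358.0·0 + 46.70·64.20 + 26.50·133.0 + 63.40·113.0) / 494.6 = 13690/494.6 = 27.67 mg/L.

27.7 mg/L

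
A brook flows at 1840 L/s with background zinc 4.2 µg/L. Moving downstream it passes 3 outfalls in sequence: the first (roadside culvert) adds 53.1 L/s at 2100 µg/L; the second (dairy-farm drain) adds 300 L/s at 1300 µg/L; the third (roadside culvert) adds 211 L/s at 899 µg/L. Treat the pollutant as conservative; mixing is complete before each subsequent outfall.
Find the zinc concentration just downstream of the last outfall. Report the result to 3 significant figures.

After outfall 1: Q = 1840 + 53.10 = 1893 L/s; C = (1840·4.200 + 53.10·2100)/1893 = 62.99 µg/L.
After outfall 2: Q = 1893 + 300.0 = 2193 L/s; C = (1893·62.99 + 300.0·1300)/2193 = 232.2 µg/L.
After outfall 3: Q = 2193 + 211.0 = 2404 L/s; C = (2193·232.2 + 211.0·899.0)/2404 = 290.7 µg/L.

291 µg/L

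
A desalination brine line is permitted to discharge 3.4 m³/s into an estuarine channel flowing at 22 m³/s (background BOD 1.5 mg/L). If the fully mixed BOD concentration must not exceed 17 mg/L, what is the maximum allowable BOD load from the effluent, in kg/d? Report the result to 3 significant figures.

34500 kg/d

Mass balance at the limit: 22.00·1.500 + 3.400·Cₑ = 25.40·17 → Cₑ = 117.3 mg/L.
Load = 3.400 m³/s × 117.3 g/m³ × 86 400 s/d = 34460 kg/d.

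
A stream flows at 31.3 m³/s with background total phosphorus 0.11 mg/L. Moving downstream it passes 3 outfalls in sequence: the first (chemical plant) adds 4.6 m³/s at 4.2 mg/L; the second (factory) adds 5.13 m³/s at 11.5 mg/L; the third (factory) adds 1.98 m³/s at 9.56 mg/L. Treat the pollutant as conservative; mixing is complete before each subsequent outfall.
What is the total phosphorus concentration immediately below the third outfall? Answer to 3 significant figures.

Outfall 1: combined Q = 35.90 m³/s; C = (31.30·0.1100 + 4.600·4.200)/35.90 = 0.6341 mg/L.
Outfall 2: combined Q = 41.03 m³/s; C = (35.90·0.6341 + 5.130·11.50)/41.03 = 1.993 mg/L.
Outfall 3: combined Q = 43.01 m³/s; C = (41.03·1.993 + 1.980·9.560)/43.01 = 2.341 mg/L.

2.34 mg/L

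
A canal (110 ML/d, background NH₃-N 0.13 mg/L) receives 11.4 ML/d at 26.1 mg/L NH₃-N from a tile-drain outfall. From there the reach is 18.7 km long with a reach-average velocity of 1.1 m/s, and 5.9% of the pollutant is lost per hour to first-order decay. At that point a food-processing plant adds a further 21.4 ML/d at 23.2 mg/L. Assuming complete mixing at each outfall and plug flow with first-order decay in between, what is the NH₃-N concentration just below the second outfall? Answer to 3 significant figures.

5.12 mg/L

Conservation of mass: C = (110.0·0.1300 + 11.40·26.10) / 121.4 = 311.8/121.4 = 2.569 mg/L; combined flow 121.4 ML/d.
Travel time t = 18.7·1000 / 1.1 = 17000 s = 4.722 h.
5.9%/h lost → k = −ln(1 − 0.059) = 0.06081 h⁻¹.
Applying C = C₀e^(−kt): 2.569 × 0.7504 = 1.928 mg/L.
At the second outfall, C = (121.4·1.928 + 21.40·23.20) / (121.4 + 21.40) = 5.115 mg/L.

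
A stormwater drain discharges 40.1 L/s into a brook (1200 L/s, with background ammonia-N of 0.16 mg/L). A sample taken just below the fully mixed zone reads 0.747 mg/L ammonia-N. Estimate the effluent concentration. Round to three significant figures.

Mass balance: 1200·0.1600 + 40.10·Cₑ = 1240·0.7470
→ Cₑ = (1240·0.7470 − 1200·0.1600) / 40.10 = 18.31 mg/L.

18.3 mg/L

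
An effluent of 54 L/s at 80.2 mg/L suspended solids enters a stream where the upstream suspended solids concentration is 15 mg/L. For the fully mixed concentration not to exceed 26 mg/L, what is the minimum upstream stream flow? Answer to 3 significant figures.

266 L/s

Set C_mix = 26: (Q·15.00 + 54.00·80.20) / (Q + 54.00) = 26
→ Q = 54.00·(80.20 − 26)/(26 − 15.00) = 266.1 L/s.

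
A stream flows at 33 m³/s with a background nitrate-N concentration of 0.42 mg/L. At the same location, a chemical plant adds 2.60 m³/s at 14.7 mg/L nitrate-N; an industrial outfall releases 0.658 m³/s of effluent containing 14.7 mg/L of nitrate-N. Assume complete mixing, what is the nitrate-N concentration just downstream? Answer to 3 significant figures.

Flow-weighted average: C = (33.00·0.4200 + 2.600·14.70 + 0.6580·14.70) / 36.26 = 61.75/36.26 = 1.703 mg/L.

1.70 mg/L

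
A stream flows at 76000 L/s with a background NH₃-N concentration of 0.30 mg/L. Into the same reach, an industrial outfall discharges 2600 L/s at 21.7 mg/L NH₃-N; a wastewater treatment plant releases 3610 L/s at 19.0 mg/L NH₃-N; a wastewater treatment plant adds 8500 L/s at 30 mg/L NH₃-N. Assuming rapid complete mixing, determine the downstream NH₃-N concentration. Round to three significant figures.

4.44 mg/L

Conservation of mass: C = (76000·0.3000 + 2600·21.70 + 3610·19.00 + 8500·30.00) / 90710 = 402800/90710 = 4.441 mg/L.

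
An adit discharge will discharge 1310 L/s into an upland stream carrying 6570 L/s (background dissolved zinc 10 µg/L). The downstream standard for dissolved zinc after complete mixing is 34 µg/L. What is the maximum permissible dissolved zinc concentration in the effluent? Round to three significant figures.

At the limit, (Qr·Cr + Qe·Cₑ)/(Qr + Qe) = 34:
Cₑ = (7880·34 − 6570·10.00) / 1310 = 154.4 µg/L.

154 µg/L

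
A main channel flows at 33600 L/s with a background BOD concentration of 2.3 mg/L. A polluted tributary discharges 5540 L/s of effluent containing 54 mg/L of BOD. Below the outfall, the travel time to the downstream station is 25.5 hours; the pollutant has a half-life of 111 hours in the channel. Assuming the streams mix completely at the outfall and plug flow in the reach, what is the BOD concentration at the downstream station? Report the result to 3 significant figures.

8.20 mg/L

After mixing, C = (33600·2.300 + 5540·54.00) / 39140 = 376400/39140 = 9.618 mg/L.
Half-life 111 h → k = ln 2 / 111 = 0.006245 h⁻¹ = 0.1499 d⁻¹.
After decay, C = 9.618 × e^(−kt) = 9.618 × 0.8528 = 8.202 mg/L.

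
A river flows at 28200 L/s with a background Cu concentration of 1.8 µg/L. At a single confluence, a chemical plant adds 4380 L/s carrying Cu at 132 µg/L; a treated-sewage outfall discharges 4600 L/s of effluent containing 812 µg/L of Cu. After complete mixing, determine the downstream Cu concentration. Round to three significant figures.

Flow-weighted average: C = (28200·1.800 + 4380·132.0 + 4600·812.0) / 37180 = 4364000/37180 = 117.4 µg/L.

117 µg/L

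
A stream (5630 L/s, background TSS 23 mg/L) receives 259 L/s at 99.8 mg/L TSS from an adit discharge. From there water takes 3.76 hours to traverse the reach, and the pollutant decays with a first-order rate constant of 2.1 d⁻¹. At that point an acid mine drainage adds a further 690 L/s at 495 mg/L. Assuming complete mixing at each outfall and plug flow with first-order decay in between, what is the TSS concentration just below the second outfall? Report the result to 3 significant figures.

Flow-weighted average: C = (5630·23.00 + 259.0·99.80) / 5889 = 155300/5889 = 26.38 mg/L; combined flow 5889 L/s.
Decay over the reach: 26.38·exp(−kt) = 26.38·0.7196 = 18.98 mg/L.
At the second outfall, C = (5889·18.98 + 690.0·495.0) / (5889 + 690.0) = 68.91 mg/L.

68.9 mg/L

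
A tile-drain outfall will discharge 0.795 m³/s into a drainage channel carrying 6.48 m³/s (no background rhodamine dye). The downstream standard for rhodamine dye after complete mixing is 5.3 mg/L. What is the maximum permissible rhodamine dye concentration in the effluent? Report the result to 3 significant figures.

At the limit, (Qr·Cr + Qe·Cₑ)/(Qr + Qe) = 5.3:
Cₑ = (7.275·5.3 − 6.480·0) / 0.7950 = 48.50 mg/L.

48.5 mg/L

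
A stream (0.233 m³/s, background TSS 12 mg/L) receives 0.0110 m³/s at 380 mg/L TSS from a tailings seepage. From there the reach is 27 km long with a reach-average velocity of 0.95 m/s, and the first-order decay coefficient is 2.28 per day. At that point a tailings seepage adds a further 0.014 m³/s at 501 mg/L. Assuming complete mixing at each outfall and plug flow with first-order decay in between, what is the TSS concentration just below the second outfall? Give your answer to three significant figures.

Flow-weighted average: C = (0.2330·12.00 + 0.01100·380.0) / 0.2440 = 6.976/0.2440 = 28.59 mg/L; combined flow 0.2440 m³/s.
Travel time t = 27·1000 / 0.95 = 28420 s = 7.895 h.
First-order decay: C = 28.59·exp(−k·t) = 28.59·0.4724 = 13.51 mg/L.
Second outfall: C = (0.2440·13.51 + 0.01400·501.0)/0.2580 = 39.96 mg/L.

40.0 mg/L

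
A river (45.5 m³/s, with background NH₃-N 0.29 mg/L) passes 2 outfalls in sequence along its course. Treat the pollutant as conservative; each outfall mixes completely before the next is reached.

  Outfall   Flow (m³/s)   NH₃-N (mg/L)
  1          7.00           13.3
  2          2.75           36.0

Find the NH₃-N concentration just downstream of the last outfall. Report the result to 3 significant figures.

3.72 mg/L

Below outfall 1: Q → 52.50 m³/s, C = (45.50·0.2900 + 7.000·13.30)/52.50 = 2.025 mg/L.
Below outfall 2: Q → 55.25 m³/s, C = (52.50·2.025 + 2.750·36.00)/55.25 = 3.716 mg/L.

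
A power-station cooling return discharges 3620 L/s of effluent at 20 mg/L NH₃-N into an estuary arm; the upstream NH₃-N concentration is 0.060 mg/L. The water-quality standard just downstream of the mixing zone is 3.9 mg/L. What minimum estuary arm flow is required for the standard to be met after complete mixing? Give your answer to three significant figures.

15200 L/s

Set C_mix = 3.9: (Q·0.06000 + 3620·20.00) / (Q + 3620) = 3.9
→ Q = 3620·(20.00 − 3.9)/(3.9 − 0.06000) = 15180 L/s.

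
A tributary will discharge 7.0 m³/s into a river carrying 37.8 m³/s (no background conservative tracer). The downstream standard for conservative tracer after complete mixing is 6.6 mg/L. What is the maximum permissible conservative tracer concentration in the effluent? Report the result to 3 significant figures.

At the limit, (Qr·Cr + Qe·Cₑ)/(Qr + Qe) = 6.6:
Cₑ = (44.80·6.6 − 37.80·0) / 7.000 = 42.24 mg/L.

42.2 mg/L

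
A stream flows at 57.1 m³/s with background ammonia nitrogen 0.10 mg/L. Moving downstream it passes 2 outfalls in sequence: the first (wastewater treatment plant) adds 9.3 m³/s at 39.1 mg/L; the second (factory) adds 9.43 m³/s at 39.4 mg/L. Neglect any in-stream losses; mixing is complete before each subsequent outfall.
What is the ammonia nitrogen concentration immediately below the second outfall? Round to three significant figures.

Outfall 1: combined Q = 66.40 m³/s; C = (57.10·0.1000 + 9.300·39.10)/66.40 = 5.562 mg/L.
Outfall 2: combined Q = 75.83 m³/s; C = (66.40·5.562 + 9.430·39.40)/75.83 = 9.770 mg/L.

9.77 mg/L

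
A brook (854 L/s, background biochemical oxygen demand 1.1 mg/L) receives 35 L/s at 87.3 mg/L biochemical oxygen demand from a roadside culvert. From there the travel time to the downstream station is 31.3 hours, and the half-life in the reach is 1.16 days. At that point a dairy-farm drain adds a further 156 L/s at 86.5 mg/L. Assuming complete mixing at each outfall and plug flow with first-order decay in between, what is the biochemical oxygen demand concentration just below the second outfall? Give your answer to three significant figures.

Mixed concentration C = ΣQC/ΣQ = (854.0·1.100 + 35.00·87.30) / 889.0 = 3995/889.0 = 4.494 mg/L; combined flow 889.0 L/s.
Half-life 1.16 d → k = ln 2 / 1.16 = 0.5975 d⁻¹.
Decay over the reach: 4.494·exp(−kt) = 4.494·0.4587 = 2.061 mg/L.
Second outfall: C = (889.0·2.061 + 156.0·86.50)/1045 = 14.67 mg/L.

14.7 mg/L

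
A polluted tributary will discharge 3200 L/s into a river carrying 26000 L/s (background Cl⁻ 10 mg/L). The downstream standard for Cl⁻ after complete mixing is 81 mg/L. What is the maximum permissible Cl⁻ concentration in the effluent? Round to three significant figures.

658 mg/L

At the limit, (Qr·Cr + Qe·Cₑ)/(Qr + Qe) = 81:
Cₑ = (29200·81 − 26000·10.00) / 3200 = 657.9 mg/L.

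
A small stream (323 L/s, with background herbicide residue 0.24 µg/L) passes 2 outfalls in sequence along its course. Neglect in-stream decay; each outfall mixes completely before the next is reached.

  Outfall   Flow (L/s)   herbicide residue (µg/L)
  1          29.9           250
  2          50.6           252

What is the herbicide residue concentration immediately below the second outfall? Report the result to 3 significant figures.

After outfall 1: Q = 323.0 + 29.90 = 352.9 L/s; C = (323.0·0.2400 + 29.90·250.0)/352.9 = 21.40 µg/L.
After outfall 2: Q = 352.9 + 50.60 = 403.5 L/s; C = (352.9·21.40 + 50.60·252.0)/403.5 = 50.32 µg/L.

50.3 µg/L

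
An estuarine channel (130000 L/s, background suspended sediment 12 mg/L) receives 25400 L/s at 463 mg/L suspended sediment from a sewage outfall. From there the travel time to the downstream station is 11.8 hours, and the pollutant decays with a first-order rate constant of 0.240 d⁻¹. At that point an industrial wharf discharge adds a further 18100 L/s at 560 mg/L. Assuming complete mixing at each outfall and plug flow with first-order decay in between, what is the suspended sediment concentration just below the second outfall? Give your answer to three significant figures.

Conservation of mass: C = (130000·12.00 + 25400·463.0) / 155400 = 13320000/155400 = 85.72 mg/L; combined flow 155400 L/s.
Decay over the reach: 85.72·exp(−kt) = 85.72·0.8887 = 76.18 mg/L.
Second outfall: C = (155400·76.18 + 18100·560.0)/173500 = 126.6 mg/L.

127 mg/L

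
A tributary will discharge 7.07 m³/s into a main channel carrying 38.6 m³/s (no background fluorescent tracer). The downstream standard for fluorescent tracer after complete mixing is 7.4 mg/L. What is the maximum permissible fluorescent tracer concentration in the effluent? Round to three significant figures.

At the limit, (Qr·Cr + Qe·Cₑ)/(Qr + Qe) = 7.4:
Cₑ = (45.67·7.4 − 38.60·0) / 7.070 = 47.80 mg/L.

47.8 mg/L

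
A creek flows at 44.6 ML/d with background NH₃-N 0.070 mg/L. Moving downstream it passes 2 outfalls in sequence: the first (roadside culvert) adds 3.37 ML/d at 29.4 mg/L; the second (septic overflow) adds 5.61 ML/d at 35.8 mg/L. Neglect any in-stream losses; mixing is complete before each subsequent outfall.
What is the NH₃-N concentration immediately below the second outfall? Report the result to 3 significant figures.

After outfall 1: Q = 44.60 + 3.370 = 47.97 ML/d; C = (44.60·0.07000 + 3.370·29.40)/47.97 = 2.130 mg/L.
After outfall 2: Q = 47.97 + 5.610 = 53.58 ML/d; C = (47.97·2.130 + 5.610·35.80)/53.58 = 5.656 mg/L.

5.66 mg/L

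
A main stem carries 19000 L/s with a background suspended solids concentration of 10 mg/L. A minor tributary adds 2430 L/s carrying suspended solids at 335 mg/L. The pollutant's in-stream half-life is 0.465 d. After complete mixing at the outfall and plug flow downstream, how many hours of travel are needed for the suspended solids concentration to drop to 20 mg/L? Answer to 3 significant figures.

After mixing, C = (19000·10.00 + 2430·335.0) / 21430 = 1004000/21430 = 46.85 mg/L.
Half-life 0.465 d → k = ln 2 / 0.465 = 1.491 d⁻¹.
46.85·exp(−k·t) = 20 → t = ln(46.85/20)/k = 49340 s = 13.71 h.

13.7 h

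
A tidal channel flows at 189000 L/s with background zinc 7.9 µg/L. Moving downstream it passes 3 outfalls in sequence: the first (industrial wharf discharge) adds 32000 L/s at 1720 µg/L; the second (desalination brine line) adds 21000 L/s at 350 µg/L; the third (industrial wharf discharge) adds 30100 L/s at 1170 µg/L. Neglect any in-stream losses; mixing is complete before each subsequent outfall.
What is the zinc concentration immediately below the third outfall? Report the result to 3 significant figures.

364 µg/L

Below outfall 1: Q → 221000 L/s, C = (189000·7.900 + 32000·1720)/221000 = 255.8 µg/L.
Below outfall 2: Q → 242000 L/s, C = (221000·255.8 + 21000·350.0)/242000 = 264.0 µg/L.
Below outfall 3: Q → 272100 L/s, C = (242000·264.0 + 30100·1170)/272100 = 364.2 µg/L.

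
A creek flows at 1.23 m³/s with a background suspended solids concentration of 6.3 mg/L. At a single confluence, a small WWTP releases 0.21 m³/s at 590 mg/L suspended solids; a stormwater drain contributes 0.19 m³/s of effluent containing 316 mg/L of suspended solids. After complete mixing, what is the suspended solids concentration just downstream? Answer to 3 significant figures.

118 mg/L

Mixed concentration C = ΣQC/ΣQ = (1.230·6.300 + 0.2100·590.0 + 0.1900·316.0) / 1.630 = 191.7/1.630 = 117.6 mg/L.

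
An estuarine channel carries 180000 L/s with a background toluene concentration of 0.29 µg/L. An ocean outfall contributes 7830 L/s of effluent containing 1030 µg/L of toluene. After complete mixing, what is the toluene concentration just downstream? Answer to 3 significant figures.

43.2 µg/L

Flow-weighted average: C = (180000·0.2900 + 7830·1030) / 187800 = 8117000/187800 = 43.22 µg/L.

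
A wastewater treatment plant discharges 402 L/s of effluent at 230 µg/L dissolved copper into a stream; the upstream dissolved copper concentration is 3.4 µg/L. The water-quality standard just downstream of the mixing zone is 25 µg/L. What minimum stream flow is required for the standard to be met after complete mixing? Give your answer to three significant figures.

Set C_mix = 25: (Q·3.400 + 402.0·230.0) / (Q + 402.0) = 25
→ Q = 402.0·(230.0 − 25)/(25 − 3.400) = 3815 L/s.

3820 L/s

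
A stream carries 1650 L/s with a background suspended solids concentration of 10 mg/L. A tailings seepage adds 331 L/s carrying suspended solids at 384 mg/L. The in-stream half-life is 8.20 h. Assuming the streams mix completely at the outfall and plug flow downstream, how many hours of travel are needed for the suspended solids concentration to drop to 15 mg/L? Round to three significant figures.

Mass balance: C = (1650·10.00 + 331.0·384.0) / 1981 = 143600/1981 = 72.49 mg/L.
Half-life 8.20 h → k = ln 2 / 8.20 = 0.08453 h⁻¹ = 2.029 d⁻¹.
72.49·exp(−k·t) = 15 → t = ln(72.49/15)/k = 67090 s = 18.64 h.

18.6 h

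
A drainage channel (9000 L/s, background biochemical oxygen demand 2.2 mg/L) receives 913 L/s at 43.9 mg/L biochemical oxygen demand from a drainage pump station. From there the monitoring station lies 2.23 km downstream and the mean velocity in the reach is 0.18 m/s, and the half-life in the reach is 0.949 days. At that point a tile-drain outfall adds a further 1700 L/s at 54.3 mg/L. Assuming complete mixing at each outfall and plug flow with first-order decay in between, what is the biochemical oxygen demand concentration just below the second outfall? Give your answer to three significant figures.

12.6 mg/L

After mixing, C = (9000·2.200 + 913.0·43.90) / 9913 = 59880/9913 = 6.041 mg/L; combined flow 9913 L/s.
Travel time t = 2.23·1000 / 0.18 = 12390 s = 3.441 h.
Half-life 0.949 d → k = ln 2 / 0.949 = 0.7304 d⁻¹.
Applying C = C₀e^(−kt): 6.041 × 0.9006 = 5.440 mg/L.
At the second outfall, C = (9913·5.440 + 1700·54.30) / (9913 + 1700) = 12.59 mg/L.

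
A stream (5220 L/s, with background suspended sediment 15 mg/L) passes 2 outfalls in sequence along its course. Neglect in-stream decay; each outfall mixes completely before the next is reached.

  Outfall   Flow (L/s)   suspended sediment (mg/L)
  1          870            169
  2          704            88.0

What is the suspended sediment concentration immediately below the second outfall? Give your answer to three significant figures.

42.3 mg/L

Below outfall 1: Q → 6090 L/s, C = (5220·15.00 + 870.0·169.0)/6090 = 37.00 mg/L.
Below outfall 2: Q → 6794 L/s, C = (6090·37.00 + 704.0·88.00)/6794 = 42.28 mg/L.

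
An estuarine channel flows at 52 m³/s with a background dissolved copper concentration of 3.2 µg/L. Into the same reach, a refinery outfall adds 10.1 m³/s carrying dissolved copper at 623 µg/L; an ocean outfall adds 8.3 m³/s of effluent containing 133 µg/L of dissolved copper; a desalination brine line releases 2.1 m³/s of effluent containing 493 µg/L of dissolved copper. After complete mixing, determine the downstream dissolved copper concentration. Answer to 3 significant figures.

119 µg/L

Flow-weighted average: C = (52.00·3.200 + 10.10·623.0 + 8.300·133.0 + 2.100·493.0) / 72.50 = 8598/72.50 = 118.6 µg/L.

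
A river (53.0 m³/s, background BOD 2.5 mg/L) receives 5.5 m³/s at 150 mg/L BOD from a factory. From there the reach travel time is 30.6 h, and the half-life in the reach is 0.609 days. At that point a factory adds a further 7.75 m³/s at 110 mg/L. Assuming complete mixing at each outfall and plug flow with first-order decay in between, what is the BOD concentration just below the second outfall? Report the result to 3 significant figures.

16.3 mg/L

Mass balance: C = (53.00·2.500 + 5.500·150.0) / 58.50 = 957.5/58.50 = 16.37 mg/L; combined flow 58.50 m³/s.
Half-life 0.609 d → k = ln 2 / 0.609 = 1.138 d⁻¹.
Decay over the reach: 16.37·exp(−kt) = 16.37·0.2343 = 3.835 mg/L.
Second outfall: C = (58.50·3.835 + 7.750·110.0)/66.25 = 16.25 mg/L.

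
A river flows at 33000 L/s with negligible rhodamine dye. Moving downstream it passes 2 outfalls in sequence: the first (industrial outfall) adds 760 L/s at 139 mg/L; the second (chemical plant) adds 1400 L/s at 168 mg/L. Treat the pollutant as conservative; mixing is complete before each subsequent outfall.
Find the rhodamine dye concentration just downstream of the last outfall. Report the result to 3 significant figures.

9.69 mg/L

Outfall 1: combined Q = 33760 L/s; C = (33000·0 + 760.0·139.0)/33760 = 3.129 mg/L.
Outfall 2: combined Q = 35160 L/s; C = (33760·3.129 + 1400·168.0)/35160 = 9.694 mg/L.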